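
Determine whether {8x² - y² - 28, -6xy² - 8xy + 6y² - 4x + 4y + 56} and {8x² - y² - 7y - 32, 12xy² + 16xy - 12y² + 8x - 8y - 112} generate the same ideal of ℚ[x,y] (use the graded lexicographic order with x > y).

Since reduced Gröbner bases are canonical representatives of ideals under a given ordering, it suffices to compute and compare them.
Buchberger on the first generating set:
f_1 = 8x² - y² - 28, LT = x².
f_2 = -6xy² - 8xy + 6y² - 4x + 4y + 56, LT = xy².

S(f_1,f_2): lcm = x²y². S = -⅛y⁴ - 4/3x²y + xy² - ⅔x² + ⅔xy - 7/2y² + 28/3x.
  leading term y⁴: no divisor's leading term divides it; move -⅛y⁴ to the remainder.
  leading term x²y: subtract (-⅙y)·f_1 from -4/3x²y + xy² - ⅔x² + ⅔xy - 7/2y² + 28/3x → xy² - ⅙y³ - ⅔x² + ⅔xy - 7/2y² + 28/3x - 14/3y
  leading term xy²: subtract (-⅙)·f_2 from xy² - ⅙y³ - ⅔x² + ⅔xy - 7/2y² + 28/3x - 14/3y → -⅙y³ - ⅔x² - ⅔xy - 5/2y² + 26/3x - 4y + 28/3
  leading term y³: no divisor's leading term divides it; move -⅙y³ to the remainder.
  leading term x²: subtract (-1/12)·f_1 from -⅔x² - ⅔xy - 5/2y² + 26/3x - 4y + 28/3 → -⅔xy - 31/12y² + 26/3x - 4y + 7
  leading term xy: no divisor's leading term divides it; move -⅔xy to the remainder.
  leading term y²: no divisor's leading term divides it; move -31/12y² to the remainder.
  leading term x: no divisor's leading term divides it; move 26/3x to the remainder.
  leading term y: no divisor's leading term divides it; move -4y to the remainder.
  leading term 1: no divisor's leading term divides it; move 7 to the remainder.
  remainder -⅛y⁴ - ⅙y³ - ⅔xy - 31/12y² + 26/3x - 4y + 7 ≠ 0; add g_3 = -⅛y⁴ - ⅙y³ - ⅔xy - 31/12y² + 26/3x - 4y + 7 to the basis.

S(f_1,g_3): leading monomials are coprime, so the S-polynomial reduces to 0 (Buchberger's first criterion).
S(f_2,g_3): lcm = xy⁴. S = -y⁴ - 16/3x²y - 20xy² - ⅔y³ + 208/3x² - 32xy - 28/3y² + 56x.
  leading term y⁴: subtract (8)·g_3 from -y⁴ - 16/3x²y - 20xy² - ⅔y³ + 208/3x² - 32xy - 28/3y² + 56x → -16/3x²y - 20xy² + ⅔y³ + 208/3x² - 80/3xy + 34/3y² - 40/3x + 32y - 56
  leading term x²y: subtract (-⅔y)·f_1 from -16/3x²y - 20xy² + ⅔y³ + 208/3x² - 80/3xy + 34/3y² - 40/3x + 32y - 56 → -20xy² + 208/3x² - 80/3xy + 34/3y² - 40/3x + 40/3y - 56
  leading term xy²: subtract (10/3)·f_2 from -20xy² + 208/3x² - 80/3xy + 34/3y² - 40/3x + 40/3y - 56 → 208/3x² - 26/3y² - 728/3
  leading term x²: subtract (26/3)·f_1 from 208/3x² - 26/3y² - 728/3 → 0
  remainder 0.

Every S-polynomial of the final basis reduces to 0, so we have a Gröbner basis.
Inter-reduce: drop elements whose leading term is divisible by another's, tail-reduce, and make monic.
Reduced Gröbner basis: {y⁴ + 4/3y³ + 16/3xy + 62/3y² - 208/3x + 32y - 56, xy² + 4/3xy - y² + ⅔x - ⅔y - 28/3, x² - ⅛y² - 7/2}.

Buchberger on the second generating set:
h_1 = 8x² - y² - 7y - 32, LT = x².
h_2 = 12xy² + 16xy - 12y² + 8x - 8y - 112, LT = xy².

S(h_1,h_2): lcm = x²y². S = -⅛y⁴ - 4/3x²y + xy² - ⅞y³ - ⅔x² + ⅔xy - 4y² + 28/3x.
  leading term y⁴: no divisor's leading term divides it; move -⅛y⁴ to the remainder.
  leading term x²y: subtract (-⅙y)·h_1 from -4/3x²y + xy² - ⅞y³ - ⅔x² + ⅔xy - 4y² + 28/3x → xy² - 25/24y³ - ⅔x² + ⅔xy - 31/6y² + 28/3x - 16/3y
  leading term xy²: subtract (1/12)·h_2 from xy² - 25/24y³ - ⅔x² + ⅔xy - 31/6y² + 28/3x - 16/3y → -25/24y³ - ⅔x² - ⅔xy - 25/6y² + 26/3x - 14/3y + 28/3
  leading term y³: no divisor's leading term divides it; move -25/24y³ to the remainder.
  leading term x²: subtract (-1/12)·h_1 from -⅔x² - ⅔xy - 25/6y² + 26/3x - 14/3y + 28/3 → -⅔xy - 17/4y² + 26/3x - 21/4y + 20/3
  leading term xy: no divisor's leading term divides it; move -⅔xy to the remainder.
  leading term y²: no divisor's leading term divides it; move -17/4y² to the remainder.
  leading term x: no divisor's leading term divides it; move 26/3x to the remainder.
  leading term y: no divisor's leading term divides it; move -21/4y to the remainder.
  leading term 1: no divisor's leading term divides it; move 20/3 to the remainder.
  remainder -⅛y⁴ - 25/24y³ - ⅔xy - 17/4y² + 26/3x - 21/4y + 20/3 ≠ 0; add k_3 = -⅛y⁴ - 25/24y³ - ⅔xy - 17/4y² + 26/3x - 21/4y + 20/3 to the basis.

S(h_1,k_3): leading monomials are coprime, so the S-polynomial reduces to 0 (Buchberger's first criterion).
S(h_2,k_3): lcm = xy⁴. S = -7xy³ - y⁴ - 16/3x²y - 100/3xy² - ⅔y³ + 208/3x² - 42xy - 28/3y² + 160/3x.
  leading term xy³: subtract (-7/12y)·h_2 from -7xy³ - y⁴ - 16/3x²y - 100/3xy² - ⅔y³ + 208/3x² - 42xy - 28/3y² + 160/3x → -y⁴ - 16/3x²y - 24xy² - 23/3y³ + 208/3x² - 112/3xy - 14y² + 160/3x - 196/3y
  leading term y⁴: subtract (8)·k_3 from -y⁴ - 16/3x²y - 24xy² - 23/3y³ + 208/3x² - 112/3xy - 14y² + 160/3x - 196/3y → -16/3x²y - 24xy² + ⅔y³ + 208/3x² - 32xy + 20y² - 16x - 70/3y - 160/3
  leading term x²y: subtract (-⅔y)·h_1 from -16/3x²y - 24xy² + ⅔y³ + 208/3x² - 32xy + 20y² - 16x - 70/3y - 160/3 → -24xy² + 208/3x² - 32xy + 46/3y² - 16x - 134/3y - 160/3
  leading term xy²: subtract (-2)·h_2 from -24xy² + 208/3x² - 32xy + 46/3y² - 16x - 134/3y - 160/3 → 208/3x² - 26/3y² - 182/3y - 832/3
  leading term x²: subtract (26/3)·h_1 from 208/3x² - 26/3y² - 182/3y - 832/3 → 0
  remainder 0.

Every S-polynomial of the final basis reduces to 0, so we have a Gröbner basis.
Inter-reduce: drop elements whose leading term is divisible by another's, tail-reduce, and make monic.
Reduced Gröbner basis: {y⁴ + 25/3y³ + 16/3xy + 34y² - 208/3x + 42y - 160/3, xy² + 4/3xy - y² + ⅔x - ⅔y - 28/3, x² - ⅛y² - ⅞y - 4}.

These differ, so the ideals are not equal.
The same test decides containment: I ⊆ J iff every generator of I reduces to 0 modulo a Gröbner basis of J.

No, the ideals differ.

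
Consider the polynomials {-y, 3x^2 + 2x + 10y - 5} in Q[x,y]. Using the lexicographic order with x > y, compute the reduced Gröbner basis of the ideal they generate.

G = {x^2 + 2/3x - 5/3, y}

f_1 = -y, LT = y.
f_2 = 3x^2 + 2x + 10y - 5, LT = x^2.

The S-polynomials (S(f_1,f_2)) all reduce to 0 modulo the current basis, so we have a Gröbner basis.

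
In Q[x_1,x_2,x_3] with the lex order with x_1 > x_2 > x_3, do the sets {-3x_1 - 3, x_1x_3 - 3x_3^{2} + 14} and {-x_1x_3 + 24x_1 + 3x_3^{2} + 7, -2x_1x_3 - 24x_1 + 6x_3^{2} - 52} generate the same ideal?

For a fixed monomial order, each ideal has a unique reduced Gröbner basis; comparing bases decides equality.
Buchberger on the first generating set:
f_1 = -3x_1 - 3, LT = x_1.
f_2 = x_1x_3 - 3x_3^{2} + 14, LT = x_1x_3.

S(f_1,f_2): lcm = x_1x_3. S = 3x_3^{2} + x_3 - 14.
  leading term x_3^{2}: no divisor's leading term divides it; move 3x_3^{2} to the remainder.
  leading term x_3: no divisor's leading term divides it; move x_3 to the remainder.
  leading term 1: no divisor's leading term divides it; move -14 to the remainder.
  remainder 3x_3^{2} + x_3 - 14 ≠ 0; add g_3 = 3x_3^{2} + x_3 - 14 to the basis.

The other S-polynomials (S(f_1,g_3), S(f_2,g_3)) all reduce to 0 modulo the current basis, so we have a Gröbner basis.
Inter-reduce: drop elements whose leading term is divisible by another's, tail-reduce, and make monic.
Reduced Gröbner basis: {x_1 + 1, x_3^{2} + \tfrac{1}{3}x_3 - \tfrac{14}{3}}.

Buchberger on the second generating set:
h_1 = -x_1x_3 + 24x_1 + 3x_3^{2} + 7, LT = x_1x_3.
h_2 = -2x_1x_3 - 24x_1 + 6x_3^{2} - 52, LT = x_1x_3.

S(h_1,h_2): lcm = x_1x_3. S = -36x_1 - 33.
  leading term x_1: no divisor's leading term divides it; move -36x_1 to the remainder.
  leading term 1: no divisor's leading term divides it; move -33 to the remainder.
  remainder -36x_1 - 33 ≠ 0; add k_3 = -36x_1 - 33 to the basis.

S(h_1,k_3): lcm = x_1x_3. S = -24x_1 - 3x_3^{2} - \tfrac{11}{12}x_3 - 7.
  leading term x_1: subtract (\tfrac{2}{3})·k_3 from -24x_1 - 3x_3^{2} - \tfrac{11}{12}x_3 - 7 → -3x_3^{2} - \tfrac{11}{12}x_3 + 15
  leading term x_3^{2}: no divisor's leading term divides it; move -3x_3^{2} to the remainder.
  leading term x_3: no divisor's leading term divides it; move -\tfrac{11}{12}x_3 to the remainder.
  leading term 1: no divisor's leading term divides it; move 15 to the remainder.
  remainder -3x_3^{2} - \tfrac{11}{12}x_3 + 15 ≠ 0; add k_4 = -3x_3^{2} - \tfrac{11}{12}x_3 + 15 to the basis.

The other S-polynomials (S(h_2,k_3), S(h_1,k_4), S(h_2,k_4), S(k_3,k_4)) all reduce to 0 modulo the current basis, so we have a Gröbner basis.
Inter-reduce: drop elements whose leading term is divisible by another's, tail-reduce, and make monic.
Reduced Gröbner basis: {x_1 + \tfrac{11}{12}, x_3^{2} + \tfrac{11}{36}x_3 - 5}.

These differ, so the ideals are not equal.

No, the ideals differ.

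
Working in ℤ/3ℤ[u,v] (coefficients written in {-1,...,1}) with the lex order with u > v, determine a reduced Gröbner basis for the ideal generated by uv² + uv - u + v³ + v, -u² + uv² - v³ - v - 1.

G = {u - v⁵ - v⁴ - v - 1, v⁷ - v⁶ - v⁴ - v³ - v² + v - 1}

f_1 = uv² + uv - u + v³ + v, LT = uv².
f_2 = -u² + uv² - v³ - v - 1, LT = u².

S(f_1,f_2): lcm = u²v². S = u²v - u² + uv⁴ + uv³ + uv - v⁵ - v³ - v².
  leading term u²v: subtract (-v)·f_2 from u²v - u² + uv⁴ + uv³ + uv - v⁵ - v³ - v² → -u² + uv⁴ - uv³ + uv - v⁵ - v⁴ - v³ + v² - v
  leading term u²: subtract (1)·f_2 from -u² + uv⁴ - uv³ + uv - v⁵ - v⁴ - v³ + v² - v → uv⁴ - uv³ - uv² + uv - v⁵ - v⁴ + v² + 1
  leading term uv⁴: subtract (v²)·f_1 from uv⁴ - uv³ - uv² + uv - v⁵ - v⁴ + v² + 1 → uv³ + uv + v⁵ - v⁴ - v³ + v² + 1
  leading term uv³: subtract (v)·f_1 from uv³ + uv + v⁵ - v⁴ - v³ + v² + 1 → -uv² - uv + v⁵ + v⁴ - v³ + 1
  leading term uv²: subtract (-1)·f_1 from -uv² - uv + v⁵ + v⁴ - v³ + 1 → -u + v⁵ + v⁴ + v + 1
  leading term u: no divisor's leading term divides it; move -u to the remainder.
  leading term v⁵: no divisor's leading term divides it; move v⁵ to the remainder.
  leading term v⁴: no divisor's leading term divides it; move v⁴ to the remainder.
  leading term v: no divisor's leading term divides it; move v to the remainder.
  leading term 1: no divisor's leading term divides it; move 1 to the remainder.
  remainder -u + v⁵ + v⁴ + v + 1 ≠ 0; add g_3 = -u + v⁵ + v⁴ + v + 1 to the basis.

S(f_1,g_3): lcm = uv². S = uv - u + v⁷ + v⁶ - v³ + v² + v.
  leading term uv: subtract (-v)·g_3 from uv - u + v⁷ + v⁶ - v³ + v² + v → -u + v⁷ - v⁶ + v⁵ - v³ - v² - v
  leading term u: subtract (1)·g_3 from -u + v⁷ - v⁶ + v⁵ - v³ - v² - v → v⁷ - v⁶ - v⁴ - v³ - v² + v - 1
  leading term v⁷: no divisor's leading term divides it; move v⁷ to the remainder.
  leading term v⁶: no divisor's leading term divides it; move -v⁶ to the remainder.
  leading term v⁴: no divisor's leading term divides it; move -v⁴ to the remainder.
  leading term v³: no divisor's leading term divides it; move -v³ to the remainder.
  leading term v²: no divisor's leading term divides it; move -v² to the remainder.
  leading term v: no divisor's leading term divides it; move v to the remainder.
  leading term 1: no divisor's leading term divides it; move -1 to the remainder.
  remainder v⁷ - v⁶ - v⁴ - v³ - v² + v - 1 ≠ 0; add g_4 = v⁷ - v⁶ - v⁴ - v³ - v² + v - 1 to the basis.

The other S-polynomials (S(f_2,g_3), S(f_1,g_4), S(f_2,g_4), S(g_3,g_4)) all reduce to 0 modulo the current basis, so we have a Gröbner basis.
Inter-reduce: drop elements whose leading term is divisible by another's, tail-reduce, and make monic.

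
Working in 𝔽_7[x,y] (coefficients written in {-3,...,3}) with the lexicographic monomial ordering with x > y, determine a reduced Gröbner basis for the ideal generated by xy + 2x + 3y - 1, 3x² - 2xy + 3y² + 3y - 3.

f_1 = xy + 2x + 3y - 1, LT = xy.
f_2 = 3x² - 2xy + 3y² + 3y - 3, LT = x².

S(f_1,f_2): lcm = x²y. S = 2x² + 3xy² + 3xy - x - y³ - y² + y.
  leading term x²: subtract (3)·f_2 from 2x² + 3xy² + 3xy - x - y³ - y² + y → 3xy² + 2xy - x - y³ - 3y² - y + 2
  leading term xy²: subtract (3y)·f_1 from 3xy² + 2xy - x - y³ - 3y² - y + 2 → 3xy - x - y³ + 2y² + 2y + 2
  leading term xy: subtract (3)·f_1 from 3xy - x - y³ + 2y² + 2y + 2 → -y³ + 2y² - 2
  leading term y³: no divisor's leading term divides it; move -y³ to the remainder.
  leading term y²: no divisor's leading term divides it; move 2y² to the remainder.
  leading term 1: no divisor's leading term divides it; move -2 to the remainder.
  remainder -y³ + 2y² - 2 ≠ 0; add g_3 = -y³ + 2y² - 2 to the basis.

S(f_1,g_3): lcm = xy³. S = -3xy² - 2x + 3y³ - y².
  leading term xy²: subtract (-3y)·f_1 from -3xy² - 2x + 3y³ - y² → -xy - 2x + 3y³ + y² - 3y
  leading term xy: subtract (-1)·f_1 from -xy - 2x + 3y³ + y² - 3y → 3y³ + y² - 1
  leading term y³: subtract (-3)·g_3 from 3y³ + y² - 1 → 0
  remainder 0.

S(f_2,g_3): leading monomials are coprime, so the S-polynomial reduces to 0 (Buchberger's first criterion).
Every S-polynomial of the final basis reduces to 0, so we have a Gröbner basis.

G = {x² - x + y² + 3y + 3, xy + 2x + 3y - 1, y³ - 2y² + 2}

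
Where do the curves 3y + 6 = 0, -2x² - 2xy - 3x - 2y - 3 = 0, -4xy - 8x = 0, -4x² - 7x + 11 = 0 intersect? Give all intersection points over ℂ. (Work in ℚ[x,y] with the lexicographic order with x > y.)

Compute a lex Gröbner basis by Buchberger's algorithm.
f_1 = 3y + 6, LT = y.
f_2 = -2x² - 2xy - 3x - 2y - 3, LT = x².
f_3 = -4xy - 8x, LT = xy.
f_4 = -4x² - 7x + 11, LT = x².

S(f_2,f_4): lcm = x². S = xy - ¼x + y + 17/4.
  leading term xy: subtract (⅓x)·f_1 from xy - ¼x + y + 17/4 → -9/4x + y + 17/4
  leading term x: no divisor's leading term divides it; move -9/4x to the remainder.
  leading term y: subtract (⅓)·f_1 from y + 17/4 → 9/4
  leading term 1: no divisor's leading term divides it; move 9/4 to the remainder.
  remainder -9/4x + 9/4 ≠ 0; add h_5 = -9/4x + 9/4 to the basis.

The other S-polynomials (S(f_1,f_2), S(f_1,f_3), S(f_1,f_4), S(f_2,f_3), S(f_3,f_4), S(f_1,h_5), S(f_2,h_5), S(f_3,h_5), S(f_4,h_5)) all reduce to 0 modulo the current basis, so we have a Gröbner basis.
Inter-reduce: drop elements whose leading term is divisible by another's, tail-reduce, and make monic.
Reduced Gröbner basis: {x - 1, y + 2}.

Elimination: the polynomial y + 2 lies in the elimination ideal for y, so y ∈ {-2}. For each such y, the remaining basis elements (now univariate) give the rest of the solution.
  y = -2: the earlier basis element becomes x - 1 = 0, giving x = 1 — point (1, -2).

{(1, -2)}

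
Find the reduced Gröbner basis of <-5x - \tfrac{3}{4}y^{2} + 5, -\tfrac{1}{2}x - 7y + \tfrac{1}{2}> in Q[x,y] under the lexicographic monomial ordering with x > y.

G = {x + 14y - 1, y^{2} - \tfrac{280}{3}y}

f_1 = -5x - \tfrac{3}{4}y^{2} + 5, LT = x.
f_2 = -\tfrac{1}{2}x - 7y + \tfrac{1}{2}, LT = x.

S(f_1,f_2): lcm = x. S = \tfrac{3}{20}y^{2} - 14y.
  reduce S modulo (f_1, f_2):
  remainder \tfrac{3}{20}y^{2} - 14y ≠ 0; add g_3 = \tfrac{3}{20}y^{2} - 14y to the basis.

The other S-polynomials (S(f_1,g_3), S(f_2,g_3)) all reduce to 0 modulo the current basis, so we have a Gröbner basis.
Inter-reduce: drop elements whose leading term is divisible by another's, tail-reduce, and make monic.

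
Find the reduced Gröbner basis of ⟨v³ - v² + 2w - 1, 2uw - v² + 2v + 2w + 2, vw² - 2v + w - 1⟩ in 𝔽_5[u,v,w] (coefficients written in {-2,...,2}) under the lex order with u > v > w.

G = {u + w⁶ + w⁵ - w³ + w² + w - 2, v - w⁶ - w⁵ + w⁴ + 2w³ + 2w² - 2w - 1, w⁷ + 2w⁶ - w⁵ + w² + w - 2}

f_1 = v³ - v² + 2w - 1, LT = v³.
f_2 = 2uw - v² + 2v + 2w + 2, LT = uw.
f_3 = vw² - 2v + w - 1, LT = vw².

S(f_1,f_3): lcm = v³w². S = 2v³ - v²w² - v²w + v² + 2w³ - w².
  reduce S modulo (f_1, f_2, f_3):
  remainder -v²w + v² + vw - v + 2w³ - w² + w + 2 ≠ 0; add g_4 = -v²w + v² + vw - v + 2w³ - w² + w + 2 to the basis.

S(f_2,f_3): lcm = uvw². S = 2uv - uw + u + 2v³w + v²w + vw² + vw.
  reduce S modulo (f_1, f_2, f_3, g_4):
  remainder 2uv + u - vw + w³ - 2w² - 2 ≠ 0; add g_5 = 2uv + u - vw + w³ - 2w² - 2 to the basis.

S(f_2,g_4): lcm = uv²w. S = uv² + uvw - uv + 2uw³ - uw² + uw + 2u + 2v⁴ + v³ + v²w + v².
  reduce S modulo (f_1, f_2, f_3, g_4, g_5):
  remainder -u + 2v² - 2vw - v + 2w³ + 2w² + 2w + 2 ≠ 0; add g_6 = -u + 2v² - 2vw - v + 2w³ + 2w² + 2w + 2 to the basis.

S(f_3,g_4): lcm = v²w². S = v²w - 2v² + vw² - v + 2w⁴ - w³ + w² + 2w.
  reduce S modulo (f_1, f_2, f_3, g_4, g_5, g_6):
  remainder -v² + vw + 2w⁴ + w³ + 2w - 2 ≠ 0; add g_7 = -v² + vw + 2w⁴ + w³ + 2w - 2 to the basis.

S(f_3,g_5): lcm = uvw². S = -2uv + 2uw² + uw - u - 2vw³ + 2w⁵ + w⁴ + w².
  reduce S modulo (f_1, f_2, f_3, g_4, g_5, g_6, g_7):
  remainder -2vw - 2v + 2w⁵ - w⁴ + 2w³ - 2w² - w + 1 ≠ 0; add g_8 = -2vw - 2v + 2w⁵ - w⁴ + 2w³ - 2w² - w + 1 to the basis.

S(f_3,g_7): lcm = v²w². S = -2v² + vw³ + vw - v + 2w⁶ + w⁵ + 2w³ - 2w².
  reduce S modulo (f_1, f_2, f_3, g_4, g_5, g_6, g_7, g_8):
  remainder -2v + 2w⁶ + 2w⁵ - 2w⁴ + w³ + w² - w + 2 ≠ 0; add g_9 = -2v + 2w⁶ + 2w⁵ - 2w⁴ + w³ + w² - w + 2 to the basis.

S(f_3,g_9): lcm = vw². S = -2v + w⁸ + w⁷ - w⁶ - 2w⁵ - 2w⁴ + 2w³ + w² + w - 1.
  reduce S modulo (f_1, f_2, f_3, g_4, g_5, g_6, g_7, g_8, g_9):
  remainder w⁸ + w⁷ + 2w⁶ + w⁵ + w³ + 2w + 2 ≠ 0; add g_10 = w⁸ + w⁷ + 2w⁶ + w⁵ + w³ + 2w + 2 to the basis.

S(g_8,g_9): lcm = vw. S = v + w⁷ + w⁶ - 2w⁵ + w⁴ + 2w³ - 2w² - w + 2.
  reduce S modulo (f_1, f_2, f_3, g_4, g_5, g_6, g_7, g_8, g_9, g_10):
  remainder w⁷ + 2w⁶ - w⁵ + w² + w - 2 ≠ 0; add g_11 = w⁷ + 2w⁶ - w⁵ + w² + w - 2 to the basis.

The other S-polynomials (S(f_1,f_2), S(f_1,g_4), S(f_1,g_5), S(f_2,g_5), S(g_4,g_5), S(f_1,g_6), S(f_2,g_6), S(f_3,g_6), S(g_4,g_6), S(g_5,g_6), S(f_1,g_7), S(f_2,g_7), S(g_4,g_7), S(g_5,g_7), S(g_6,g_7), S(f_1,g_8), S(f_2,g_8), S(f_3,g_8), S(g_4,g_8), S(g_5,g_8), S(g_6,g_8), S(g_7,g_8), S(f_1,g_9), S(f_2,g_9), S(g_4,g_9), S(g_5,g_9), S(g_6,g_9), S(g_7,g_9), S(f_1,g_10), S(f_2,g_10), S(f_3,g_10), S(g_4,g_10), S(g_5,g_10), S(g_6,g_10), S(g_7,g_10), S(g_8,g_10), S(g_9,g_10), S(f_1,g_11), S(f_2,g_11), S(f_3,g_11), S(g_4,g_11), S(g_5,g_11), S(g_6,g_11), S(g_7,g_11), S(g_8,g_11), S(g_9,g_11), S(g_10,g_11)) all reduce to 0 modulo the current basis, so we have a Gröbner basis.
Inter-reduce: drop elements whose leading term is divisible by another's, tail-reduce, and make monic.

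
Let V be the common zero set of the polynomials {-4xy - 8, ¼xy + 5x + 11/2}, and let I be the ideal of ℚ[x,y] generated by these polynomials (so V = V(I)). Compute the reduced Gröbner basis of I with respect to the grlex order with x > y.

f_1 = -4xy - 8, LT = xy.
f_2 = ¼xy + 5x + 11/2, LT = xy.

S(f_1,f_2): lcm = xy. S = -20x - 20.
  leading term x: no divisor's leading term divides it; move -20x to the remainder.
  leading term 1: no divisor's leading term divides it; move -20 to the remainder.
  remainder -20x - 20 ≠ 0; add g_3 = -20x - 20 to the basis.

S(f_1,g_3): lcm = xy. S = -y + 2.
  leading term y: no divisor's leading term divides it; move -y to the remainder.
  leading term 1: no divisor's leading term divides it; move 2 to the remainder.
  remainder -y + 2 ≠ 0; add g_4 = -y + 2 to the basis.

The other S-polynomials (S(f_2,g_3), S(f_1,g_4), S(f_2,g_4), S(g_3,g_4)) all reduce to 0 modulo the current basis, so we have a Gröbner basis.
Inter-reduce: drop elements whose leading term is divisible by another's, tail-reduce, and make monic.

G = {x + 1, y - 2}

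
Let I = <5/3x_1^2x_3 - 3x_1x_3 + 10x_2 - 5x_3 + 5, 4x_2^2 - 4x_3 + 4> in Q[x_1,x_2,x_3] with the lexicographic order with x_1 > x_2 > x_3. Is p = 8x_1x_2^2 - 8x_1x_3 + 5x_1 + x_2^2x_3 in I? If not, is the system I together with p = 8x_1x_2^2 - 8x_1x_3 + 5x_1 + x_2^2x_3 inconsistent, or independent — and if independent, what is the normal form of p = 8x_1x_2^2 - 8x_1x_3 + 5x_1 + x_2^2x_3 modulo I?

First compute the reduced Gröbner basis of I by Buchberger's algorithm.
f_1 = 5/3x_1^2x_3 - 3x_1x_3 + 10x_2 - 5x_3 + 5, LT = x_1^2x_3.
f_2 = 4x_2^2 - 4x_3 + 4, LT = x_2^2.

The S-polynomials (S(f_1,f_2)) all reduce to 0 modulo the current basis, so we have a Gröbner basis.
Inter-reduce: drop elements whose leading term is divisible by another's, tail-reduce, and make monic.
Reduced Gröbner basis: {x_1^2x_3 - 9/5x_1x_3 + 6x_2 - 3x_3 + 3, x_2^2 - x_3 + 1}.
Label its elements g_1 = x_1^2x_3 - 9/5x_1x_3 + 6x_2 - 3x_3 + 3, g_2 = x_2^2 - x_3 + 1.

Reduce p = 8x_1x_2^2 - 8x_1x_3 + 5x_1 + x_2^2x_3 modulo G:
  leading term x_1x_2^2: subtract (8x_1)·g_2 from 8x_1x_2^2 - 8x_1x_3 + 5x_1 + x_2^2x_3 → -3x_1 + x_2^2x_3
  leading term x_1: no divisor's leading term divides it; move -3x_1 to the remainder.
  leading term x_2^2x_3: subtract (x_3)·g_2 from x_2^2x_3 → x_3^2 - x_3
  leading term x_3^2: no divisor's leading term divides it; move x_3^2 to the remainder.
  leading term x_3: no divisor's leading term divides it; move -x_3 to the remainder.
  normal form = -3x_1 + x_3^2 - x_3.
The normal form is nonzero, so p ∉ I. Since p minus its normal form lies in I, I + (p) = I + (r) where r = -3x_1 + x_3^2 - x_3; decide whether this ideal is the whole ring.
Run Buchberger on G together with r (pairs among the g_i already reduce to 0 since G is a Gröbner basis):
g_1 = x_1^2x_3 - 9/5x_1x_3 + 6x_2 - 3x_3 + 3, LT = x_1^2x_3.
g_2 = x_2^2 - x_3 + 1, LT = x_2^2.
r = -3x_1 + x_3^2 - x_3, LT = x_1.

S(g_1,r): lcm = x_1^2x_3. S = 1/3x_1x_3^3 - 1/3x_1x_3^2 - 9/5x_1x_3 + 6x_2 - 3x_3 + 3.
  reduce S modulo (g_1, g_2, r):
  remainder 6x_2 + 1/9x_3^5 - 2/9x_3^4 - 22/45x_3^3 + 3/5x_3^2 - 3x_3 + 3 ≠ 0; add m_4 = 6x_2 + 1/9x_3^5 - 2/9x_3^4 - 22/45x_3^3 + 3/5x_3^2 - 3x_3 + 3 to the basis.

S(g_2,m_4): lcm = x_2^2. S = -1/54x_2x_3^5 + 1/27x_2x_3^4 + 11/135x_2x_3^3 - 1/10x_2x_3^2 + 1/2x_2x_3 - 1/2x_2 - x_3 + 1.
  reduce S modulo (g_1, g_2, r, m_4):
  remainder 1/2916x_3^10 - 1/729x_3^9 - 2/1215x_3^8 + 71/7290x_3^7 - 703/36450x_3^6 + 53/1350x_3^5 + 49/900x_3^4 - 49/270x_3^3 + 7/20x_3^2 - 3/2x_3 + 5/4 ≠ 0; add m_5 = 1/2916x_3^10 - 1/729x_3^9 - 2/1215x_3^8 + 71/7290x_3^7 - 703/36450x_3^6 + 53/1350x_3^5 + 49/900x_3^4 - 49/270x_3^3 + 7/20x_3^2 - 3/2x_3 + 5/4 to the basis.

The other S-polynomials (S(g_1,g_2), S(g_2,r), S(g_1,m_4), S(r,m_4), S(g_1,m_5), S(g_2,m_5), S(r,m_5), S(m_4,m_5)) all reduce to 0 modulo the current basis, so we have a Gröbner basis.
Inter-reduce: drop elements whose leading term is divisible by another's, tail-reduce, and make monic.
Reduced Gröbner basis: {x_1 - 1/3x_3^2 + 1/3x_3, x_2 + 1/54x_3^5 - 1/27x_3^4 - 11/135x_3^3 + 1/10x_3^2 - 1/2x_3 + 1/2, x_3^10 - 4x_3^9 - 24/5x_3^8 + 142/5x_3^7 - 1406/25x_3^6 + 2862/25x_3^5 + 3969/25x_3^4 - 2646/5x_3^3 + 5103/5x_3^2 - 4374x_3 + 3645}.
The reduced Gröbner basis of I + (p) is {x_1 - 1/3x_3^2 + 1/3x_3, x_2 + 1/54x_3^5 - 1/27x_3^4 - 11/135x_3^3 + 1/10x_3^2 - 1/2x_3 + 1/2, x_3^10 - 4x_3^9 - 24/5x_3^8 + 142/5x_3^7 - 1406/25x_3^6 + 2862/25x_3^5 + 3969/25x_3^4 - 2646/5x_3^3 + 5103/5x_3^2 - 4374x_3 + 3645} ≠ {1}, a proper ideal, so the enlarged system stays consistent: p is independent of I, with normal form -3x_1 + x_3^2 - x_3.

8x_1x_2^2 - 8x_1x_3 + 5x_1 + x_2^2x_3 is independent of I; its normal form modulo I is -3x_1 + x_3^2 - x_3.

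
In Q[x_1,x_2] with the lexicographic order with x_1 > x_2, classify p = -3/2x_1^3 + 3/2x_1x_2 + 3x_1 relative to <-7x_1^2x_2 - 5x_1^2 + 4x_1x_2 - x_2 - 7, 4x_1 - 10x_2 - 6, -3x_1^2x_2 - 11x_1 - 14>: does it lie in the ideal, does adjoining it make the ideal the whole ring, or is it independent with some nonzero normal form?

-3/2x_1^3 + 3/2x_1x_2 + 3x_1 lies in I (it reduces to 0).

First compute the reduced Gröbner basis of I by Buchberger's algorithm.
f_1 = -7x_1^2x_2 - 5x_1^2 + 4x_1x_2 - x_2 - 7, LT = x_1^2x_2.
f_2 = 4x_1 - 10x_2 - 6, LT = x_1.
f_3 = -3x_1^2x_2 - 11x_1 - 14, LT = x_1^2x_2.

S(f_1,f_2): lcm = x_1^2x_2. S = 5/7x_1^2 + 5/2x_1x_2^2 + 13/14x_1x_2 + 1/7x_2 + 1.
  leading term x_1^2: subtract (5/28x_1)·f_2 from 5/7x_1^2 + 5/2x_1x_2^2 + 13/14x_1x_2 + 1/7x_2 + 1 → 5/2x_1x_2^2 + 19/7x_1x_2 + 15/14x_1 + 1/7x_2 + 1
  leading term x_1x_2^2: subtract (5/8x_2^2)·f_2 from 5/2x_1x_2^2 + 19/7x_1x_2 + 15/14x_1 + 1/7x_2 + 1 → 19/7x_1x_2 + 15/14x_1 + 25/4x_2^3 + 15/4x_2^2 + 1/7x_2 + 1
  leading term x_1x_2: subtract (19/28x_2)·f_2 from 19/7x_1x_2 + 15/14x_1 + 25/4x_2^3 + 15/4x_2^2 + 1/7x_2 + 1 → 15/14x_1 + 25/4x_2^3 + 295/28x_2^2 + 59/14x_2 + 1
  leading term x_1: subtract (15/56)·f_2 from 15/14x_1 + 25/4x_2^3 + 295/28x_2^2 + 59/14x_2 + 1 → 25/4x_2^3 + 295/28x_2^2 + 193/28x_2 + 73/28
  leading term x_2^3: no divisor's leading term divides it; move 25/4x_2^3 to the remainder.
  leading term x_2^2: no divisor's leading term divides it; move 295/28x_2^2 to the remainder.
  leading term x_2: no divisor's leading term divides it; move 193/28x_2 to the remainder.
  leading term 1: no divisor's leading term divides it; move 73/28 to the remainder.
  remainder 25/4x_2^3 + 295/28x_2^2 + 193/28x_2 + 73/28 ≠ 0; add h_4 = 25/4x_2^3 + 295/28x_2^2 + 193/28x_2 + 73/28 to the basis.

S(f_1,f_3): lcm = x_1^2x_2. S = 5/7x_1^2 - 4/7x_1x_2 - 11/3x_1 + 1/7x_2 - 11/3.
  leading term x_1^2: subtract (5/28x_1)·f_2 from 5/7x_1^2 - 4/7x_1x_2 - 11/3x_1 + 1/7x_2 - 11/3 → 17/14x_1x_2 - 109/42x_1 + 1/7x_2 - 11/3
  leading term x_1x_2: subtract (17/56x_2)·f_2 from 17/14x_1x_2 - 109/42x_1 + 1/7x_2 - 11/3 → -109/42x_1 + 85/28x_2^2 + 55/28x_2 - 11/3
  leading term x_1: subtract (-109/168)·f_2 from -109/42x_1 + 85/28x_2^2 + 55/28x_2 - 11/3 → 85/28x_2^2 - 95/21x_2 - 635/84
  leading term x_2^2: no divisor's leading term divides it; move 85/28x_2^2 to the remainder.
  leading term x_2: no divisor's leading term divides it; move -95/21x_2 to the remainder.
  leading term 1: no divisor's leading term divides it; move -635/84 to the remainder.
  remainder 85/28x_2^2 - 95/21x_2 - 635/84 ≠ 0; add h_5 = 85/28x_2^2 - 95/21x_2 - 635/84 to the basis.

S(f_3,h_4): lcm = x_1^2x_2^3. S = -59/35x_1^2x_2^2 - 193/175x_1^2x_2 - 73/175x_1^2 + 11/3x_1x_2^2 + 14/3x_2^2.
  leading term x_1^2x_2^2: subtract (59/245x_2)·f_1 from -59/35x_1^2x_2^2 - 193/175x_1^2x_2 - 73/175x_1^2 + 11/3x_1x_2^2 + 14/3x_2^2 → 124/1225x_1^2x_2 - 73/175x_1^2 + 1987/735x_1x_2^2 + 3607/735x_2^2 + 59/35x_2
  leading term x_1^2x_2: subtract (-124/8575)·f_1 from 124/1225x_1^2x_2 - 73/175x_1^2 + 1987/735x_1x_2^2 + 3607/735x_2^2 + 59/35x_2 → -4197/8575x_1^2 + 1987/735x_1x_2^2 + 496/8575x_1x_2 + 3607/735x_2^2 + 14331/8575x_2 - 124/1225
  leading term x_1^2: subtract (-4197/34300x_1)·f_2 from -4197/8575x_1^2 + 1987/735x_1x_2^2 + 496/8575x_1x_2 + 3607/735x_2^2 + 14331/8575x_2 - 124/1225 → 1987/735x_1x_2^2 - 19993/17150x_1x_2 - 12591/17150x_1 + 3607/735x_2^2 + 14331/8575x_2 - 124/1225
  leading term x_1x_2^2: subtract (1987/2940x_2^2)·f_2 from 1987/735x_1x_2^2 - 19993/17150x_1x_2 - 12591/17150x_1 + 3607/735x_2^2 + 14331/8575x_2 - 124/1225 → -19993/17150x_1x_2 - 12591/17150x_1 + 1987/294x_2^3 + 2635/294x_2^2 + 14331/8575x_2 - 124/1225
  leading term x_1x_2: subtract (-19993/68600x_2)·f_2 from -19993/17150x_1x_2 - 12591/17150x_1 + 1987/294x_2^3 + 2635/294x_2^2 + 14331/8575x_2 - 124/1225 → -12591/17150x_1 + 1987/294x_2^3 + 124471/20580x_2^2 - 531/6860x_2 - 124/1225
  leading term x_1: subtract (-12591/68600)·f_2 from -12591/17150x_1 + 1987/294x_2^3 + 124471/20580x_2^2 - 531/6860x_2 - 124/1225 → 1987/294x_2^3 + 124471/20580x_2^2 - 6561/3430x_2 - 8249/6860
  leading term x_2^3: subtract (3974/3675)·h_4 from 1987/294x_2^3 + 124471/20580x_2^2 - 6561/3430x_2 - 8249/6860 → -7333/1372x_2^2 - 240953/25725x_2 - 413837/102900
  leading term x_2^2: subtract (-7333/4165)·h_5 from -7333/1372x_2^2 - 240953/25725x_2 - 413837/102900 → -1082768/62475x_2 - 1082768/62475
  leading term x_2: no divisor's leading term divides it; move -1082768/62475x_2 to the remainder.
  leading term 1: no divisor's leading term divides it; move -1082768/62475 to the remainder.
  remainder -1082768/62475x_2 - 1082768/62475 ≠ 0; add h_6 = -1082768/62475x_2 - 1082768/62475 to the basis.

The other S-polynomials (S(f_2,f_3), S(f_1,h_4), S(f_2,h_4), S(f_1,h_5), S(f_2,h_5), S(f_3,h_5), S(h_4,h_5), S(f_1,h_6), S(f_2,h_6), S(f_3,h_6), S(h_4,h_6), S(h_5,h_6)) all reduce to 0 modulo the current basis, so we have a Gröbner basis.
Inter-reduce: drop elements whose leading term is divisible by another's, tail-reduce, and make monic.
Reduced Gröbner basis: {x_1 + 1, x_2 + 1}.
Label its elements g_1 = x_1 + 1, g_2 = x_2 + 1.

Reduce p = -3/2x_1^3 + 3/2x_1x_2 + 3x_1 modulo G:
  leading term x_1^3: subtract (-3/2x_1^2)·g_1 from -3/2x_1^3 + 3/2x_1x_2 + 3x_1 → 3/2x_1^2 + 3/2x_1x_2 + 3x_1
  leading term x_1^2: subtract (3/2x_1)·g_1 from 3/2x_1^2 + 3/2x_1x_2 + 3x_1 → 3/2x_1x_2 + 3/2x_1
  leading term x_1x_2: subtract (3/2x_2)·g_1 from 3/2x_1x_2 + 3/2x_1 → 3/2x_1 - 3/2x_2
  leading term x_1: subtract (3/2)·g_1 from 3/2x_1 - 3/2x_2 → -3/2x_2 - 3/2
  leading term x_2: subtract (-3/2)·g_2 from -3/2x_2 - 3/2 → 0
  normal form = 0.
Since the normal form is 0, p ∈ I.

The remainder on division by a Gröbner basis is unique — it is the normal form.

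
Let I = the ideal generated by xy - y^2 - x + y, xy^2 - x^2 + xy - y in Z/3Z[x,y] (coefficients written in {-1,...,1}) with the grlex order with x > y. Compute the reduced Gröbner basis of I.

f_1 = xy - y^2 - x + y, LT = xy.
f_2 = xy^2 - x^2 + xy - y, LT = xy^2.

S(f_1,f_2): lcm = xy^2. S = -y^3 + x^2 + xy + y^2 + y.
  leading term y^3: no divisor's leading term divides it; move -y^3 to the remainder.
  leading term x^2: no divisor's leading term divides it; move x^2 to the remainder.
  leading term xy: subtract (1)·f_1 from xy + y^2 + y → -y^2 + x
  leading term y^2: no divisor's leading term divides it; move -y^2 to the remainder.
  leading term x: no divisor's leading term divides it; move x to the remainder.
  remainder -y^3 + x^2 - y^2 + x ≠ 0; add g_3 = -y^3 + x^2 - y^2 + x to the basis.

S(f_1,g_3): lcm = xy^3. S = -y^4 + x^3 + xy^2 + y^3 + x^2.
  leading term y^4: subtract (y)·g_3 from -y^4 + x^3 + xy^2 + y^3 + x^2 → x^3 - x^2y + xy^2 - y^3 + x^2 - xy
  leading term x^3: no divisor's leading term divides it; move x^3 to the remainder.
  leading term x^2y: subtract (-x)·f_1 from -x^2y + xy^2 - y^3 + x^2 - xy → -y^3
  leading term y^3: subtract (1)·g_3 from -y^3 → -x^2 + y^2 - x
  leading term x^2: no divisor's leading term divides it; move -x^2 to the remainder.
  leading term y^2: no divisor's leading term divides it; move y^2 to the remainder.
  leading term x: no divisor's leading term divides it; move -x to the remainder.
  remainder x^3 - x^2 + y^2 - x ≠ 0; add g_4 = x^3 - x^2 + y^2 - x to the basis.

The other S-polynomials (S(f_2,g_3), S(f_1,g_4), S(f_2,g_4), S(g_3,g_4)) all reduce to 0 modulo the current basis, so we have a Gröbner basis.
Inter-reduce: drop elements whose leading term is divisible by another's, tail-reduce, and make monic.

G = {x^3 - x^2 + y^2 - x, y^3 - x^2 + y^2 - x, xy - y^2 - x + y}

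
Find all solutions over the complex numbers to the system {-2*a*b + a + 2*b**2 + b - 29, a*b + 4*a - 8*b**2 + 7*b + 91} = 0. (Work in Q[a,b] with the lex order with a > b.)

{(2, -3), (-29*sqrt(1465)/126 - 991/126, 73/28 - sqrt(1465)/28), (-991/126 + 29*sqrt(1465)/126, sqrt(1465)/28 + 73/28)}

Compute a lex Gröbner basis by Buchberger's algorithm.
f_1 = -2*a*b + a + 2*b**2 + b - 29, LT = a*b.
f_2 = a*b + 4*a - 8*b**2 + 7*b + 91, LT = a*b.

S(f_1,f_2): lcm = a*b. S = -9/2*a + 7*b**2 - 15/2*b - 153/2.
  leading term a: no divisor's leading term divides it; move -9/2*a to the remainder.
  leading term b**2: no divisor's leading term divides it; move 7*b**2 to the remainder.
  leading term b: no divisor's leading term divides it; move -15/2*b to the remainder.
  leading term 1: no divisor's leading term divides it; move -153/2 to the remainder.
  remainder -9/2*a + 7*b**2 - 15/2*b - 153/2 ≠ 0; add h_3 = -9/2*a + 7*b**2 - 15/2*b - 153/2 to the basis.

S(f_1,h_3): lcm = a*b. S = -1/2*a + 14/9*b**3 - 8/3*b**2 - 35/2*b + 29/2.
  leading term a: subtract (1/9)·h_3 from -1/2*a + 14/9*b**3 - 8/3*b**2 - 35/2*b + 29/2 → 14/9*b**3 - 31/9*b**2 - 50/3*b + 23
  leading term b**3: no divisor's leading term divides it; move 14/9*b**3 to the remainder.
  leading term b**2: no divisor's leading term divides it; move -31/9*b**2 to the remainder.
  leading term b: no divisor's leading term divides it; move -50/3*b to the remainder.
  leading term 1: no divisor's leading term divides it; move 23 to the remainder.
  remainder 14/9*b**3 - 31/9*b**2 - 50/3*b + 23 ≠ 0; add h_4 = 14/9*b**3 - 31/9*b**2 - 50/3*b + 23 to the basis.

S(f_2,h_3): lcm = a*b. S = 4*a + 14/9*b**3 - 29/3*b**2 - 10*b + 91.
  leading term a: subtract (-8/9)·h_3 from 4*a + 14/9*b**3 - 29/3*b**2 - 10*b + 91 → 14/9*b**3 - 31/9*b**2 - 50/3*b + 23
  leading term b**3: subtract (1)·h_4 from 14/9*b**3 - 31/9*b**2 - 50/3*b + 23 → 0
  remainder 0.

S(f_1,h_4): lcm = a*b**3. S = 12/7*a*b**2 + 75/7*a*b - 207/14*a - b**4 - 1/2*b**3 + 29/2*b**2.
  leading term a*b**2: subtract (-6/7*b)·f_1 from 12/7*a*b**2 + 75/7*a*b - 207/14*a - b**4 - 1/2*b**3 + 29/2*b**2 → 81/7*a*b - 207/14*a - b**4 + 17/14*b**3 + 215/14*b**2 - 174/7*b
  leading term a*b: subtract (-81/14)·f_1 from 81/7*a*b - 207/14*a - b**4 + 17/14*b**3 + 215/14*b**2 - 174/7*b → -9*a - b**4 + 17/14*b**3 + 377/14*b**2 - 267/14*b - 2349/14
  leading term a: subtract (2)·h_3 from -9*a - b**4 + 17/14*b**3 + 377/14*b**2 - 267/14*b - 2349/14 → -b**4 + 17/14*b**3 + 181/14*b**2 - 57/14*b - 207/14
  leading term b**4: subtract (-9/14*b)·h_4 from -b**4 + 17/14*b**3 + 181/14*b**2 - 57/14*b - 207/14 → -b**3 + 31/14*b**2 + 75/7*b - 207/14
  leading term b**3: subtract (-9/14)·h_4 from -b**3 + 31/14*b**2 + 75/7*b - 207/14 → 0
  remainder 0.

S(f_2,h_4): lcm = a*b**3. S = 87/14*a*b**2 + 75/7*a*b - 207/14*a - 8*b**4 + 7*b**3 + 91*b**2.
  leading term a*b**2: subtract (-87/28*b)·f_1 from 87/14*a*b**2 + 75/7*a*b - 207/14*a - 8*b**4 + 7*b**3 + 91*b**2 → 387/28*a*b - 207/14*a - 8*b**4 + 185/14*b**3 + 2635/28*b**2 - 2523/28*b
  leading term a*b: subtract (-387/56)·f_1 from 387/28*a*b - 207/14*a - 8*b**4 + 185/14*b**3 + 2635/28*b**2 - 2523/28*b → -63/8*a - 8*b**4 + 185/14*b**3 + 1511/14*b**2 - 4659/56*b - 11223/56
  leading term a: subtract (7/4)·h_3 from -63/8*a - 8*b**4 + 185/14*b**3 + 1511/14*b**2 - 4659/56*b - 11223/56 → -8*b**4 + 185/14*b**3 + 2679/28*b**2 - 981/14*b - 1863/28
  leading term b**4: subtract (-36/7*b)·h_4 from -8*b**4 + 185/14*b**3 + 2679/28*b**2 - 981/14*b - 1863/28 → -9/2*b**3 + 279/28*b**2 + 675/14*b - 1863/28
  leading term b**3: subtract (-81/28)·h_4 from -9/2*b**3 + 279/28*b**2 + 675/14*b - 1863/28 → 0
  remainder 0.

S(h_3,h_4): leading monomials are coprime, so the S-polynomial reduces to 0 (Buchberger's first criterion).
Every S-polynomial of the final basis reduces to 0, so we have a Gröbner basis.
Inter-reduce: drop elements whose leading term is divisible by another's, tail-reduce, and make monic.
Reduced Gröbner basis: {a - 14/9*b**2 + 5/3*b + 17, b**3 - 31/14*b**2 - 75/7*b + 207/14}.

The lex basis is triangular: the last element involves only b. Solving b**3 - 31/14*b**2 - 75/7*b + 207/14 = 0 gives b ∈ {-3, 73/28 - sqrt(1465)/28, sqrt(1465)/28 + 73/28}; substituting each value into the earlier elements determines the remaining variables.
  b = -3: the earlier basis element becomes a - 2 = 0, giving a = 2 — point (2, -3).
  b = 73/28 - sqrt(1465)/28: the earlier basis element becomes a + 991/126 + 29*sqrt(1465)/126 = 0, giving a = -29*sqrt(1465)/126 - 991/126 — point (-29*sqrt(1465)/126 - 991/126, 73/28 - sqrt(1465)/28).
  b = sqrt(1465)/28 + 73/28: the earlier basis element becomes a - 29*sqrt(1465)/126 + 991/126 = 0, giving a = -991/126 + 29*sqrt(1465)/126 — point (-991/126 + 29*sqrt(1465)/126, sqrt(1465)/28 + 73/28).
Check: every point annihilates each of the original generators.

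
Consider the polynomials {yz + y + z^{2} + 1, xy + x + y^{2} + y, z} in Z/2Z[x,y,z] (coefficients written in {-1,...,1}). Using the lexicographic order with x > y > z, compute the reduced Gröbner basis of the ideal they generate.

G = {y + 1, z}

f_1 = yz + y + z^{2} + 1, LT = yz.
f_2 = xy + x + y^{2} + y, LT = xy.
f_3 = z, LT = z.

S(f_1,f_3): lcm = yz. S = y + z^{2} + 1.
  reduce S modulo (f_1, f_2, f_3):
  remainder y + 1 ≠ 0; add g_4 = y + 1 to the basis.

The other S-polynomials (S(f_1,f_2), S(f_2,f_3), S(f_1,g_4), S(f_2,g_4), S(f_3,g_4)) all reduce to 0 modulo the current basis, so we have a Gröbner basis.
Inter-reduce: drop elements whose leading term is divisible by another's, tail-reduce, and make monic.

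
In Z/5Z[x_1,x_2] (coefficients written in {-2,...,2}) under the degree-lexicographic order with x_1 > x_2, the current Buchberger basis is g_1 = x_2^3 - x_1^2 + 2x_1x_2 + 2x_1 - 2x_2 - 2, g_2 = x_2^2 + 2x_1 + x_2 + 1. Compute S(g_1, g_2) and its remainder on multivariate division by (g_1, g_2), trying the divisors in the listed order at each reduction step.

lcm(LM(g_1), LM(g_2)) = x_2^3.
S = (lcm/LT(g_1))·g_1 − (lcm/LT(g_2))·g_2 = -x_1^2 - x_2^2 + 2x_1 + 2x_2 - 2.
Reduce S modulo (g_1, g_2) in that order:
  leading term x_1^2: no divisor's leading term divides it; move -x_1^2 to the remainder.
  leading term x_2^2: subtract (-1)·g_2 from -x_2^2 + 2x_1 + 2x_2 - 2 → -x_1 - 2x_2 - 1
  leading term x_1: no divisor's leading term divides it; move -x_1 to the remainder.
  leading term x_2: no divisor's leading term divides it; move -2x_2 to the remainder.
  leading term 1: no divisor's leading term divides it; move -1 to the remainder.
The remainder -x_1^2 - x_1 - 2x_2 - 1 is nonzero, so it would be added as the next basis element.
An S-polynomial is built so that the two leading terms cancel; whether anything survives reduction is exactly the Gröbner-basis criterion.

S(g_1, g_2) = -x_1^2 - x_2^2 + 2x_1 + 2x_2 - 2; remainder on division = -x_1^2 - x_1 - 2x_2 - 1.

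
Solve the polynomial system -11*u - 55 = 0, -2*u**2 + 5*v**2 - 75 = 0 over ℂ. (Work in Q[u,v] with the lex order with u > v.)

{(-5, -5), (-5, 5)}

Compute a lex Gröbner basis by Buchberger's algorithm.
f_1 = -11*u - 55, LT = u.
f_2 = -2*u**2 + 5*v**2 - 75, LT = u**2.

S(f_1,f_2): lcm = u**2. S = 5*u + 5/2*v**2 - 75/2.
  reduce S modulo (f_1, f_2):
  remainder 5/2*v**2 - 125/2 ≠ 0; add h_3 = 5/2*v**2 - 125/2 to the basis.

The other S-polynomials (S(f_1,h_3), S(f_2,h_3)) all reduce to 0 modulo the current basis, so we have a Gröbner basis.
Inter-reduce: drop elements whose leading term is divisible by another's, tail-reduce, and make monic.
Reduced Gröbner basis: {u + 5, v**2 - 25}.

A lex Gröbner basis eliminates variables successively. Here v**2 - 25 depends only on v, with roots {-5, 5}; lifting each root through the earlier basis elements recovers the full solutions.
  v = -5: the earlier basis element becomes u + 5 = 0, giving u = -5 — point (-5, -5).
  v = 5: the earlier basis element becomes u + 5 = 0, giving u = -5 — point (-5, 5).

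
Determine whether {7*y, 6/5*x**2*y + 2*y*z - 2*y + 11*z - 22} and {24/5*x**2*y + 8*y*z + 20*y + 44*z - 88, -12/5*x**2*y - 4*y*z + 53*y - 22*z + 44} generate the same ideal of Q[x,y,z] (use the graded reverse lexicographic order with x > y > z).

For a fixed monomial order, each ideal has a unique reduced Gröbner basis; comparing bases decides equality.
Buchberger on the first generating set:
f_1 = 7*y, LT = y.
f_2 = 6/5*x**2*y + 2*y*z - 2*y + 11*z - 22, LT = x**2*y.

S(f_1,f_2): lcm = x**2*y. S = -5/3*y*z + 5/3*y - 55/6*z + 55/3.
  leading term y*z: subtract (-5/21*z)·f_1 from -5/3*y*z + 5/3*y - 55/6*z + 55/3 → 5/3*y - 55/6*z + 55/3
  leading term y: subtract (5/21)·f_1 from 5/3*y - 55/6*z + 55/3 → -55/6*z + 55/3
  leading term z: no divisor's leading term divides it; move -55/6*z to the remainder.
  leading term 1: no divisor's leading term divides it; move 55/3 to the remainder.
  remainder -55/6*z + 55/3 ≠ 0; add g_3 = -55/6*z + 55/3 to the basis.

The other S-polynomials (S(f_1,g_3), S(f_2,g_3)) all reduce to 0 modulo the current basis, so we have a Gröbner basis.
Inter-reduce: drop elements whose leading term is divisible by another's, tail-reduce, and make monic.
Reduced Gröbner basis: {y, z - 2}.

Buchberger on the second generating set:
h_1 = 24/5*x**2*y + 8*y*z + 20*y + 44*z - 88, LT = x**2*y.
h_2 = -12/5*x**2*y - 4*y*z + 53*y - 22*z + 44, LT = x**2*y.

S(h_1,h_2): lcm = x**2*y. S = 105/4*y.
  leading term y: no divisor's leading term divides it; move 105/4*y to the remainder.
  remainder 105/4*y ≠ 0; add k_3 = 105/4*y to the basis.

S(h_1,k_3): lcm = x**2*y. S = 5/3*y*z + 25/6*y + 55/6*z - 55/3.
  leading term y*z: subtract (4/63*z)·k_3 from 5/3*y*z + 25/6*y + 55/6*z - 55/3 → 25/6*y + 55/6*z - 55/3
  leading term y: subtract (10/63)·k_3 from 25/6*y + 55/6*z - 55/3 → 55/6*z - 55/3
  leading term z: no divisor's leading term divides it; move 55/6*z to the remainder.
  leading term 1: no divisor's leading term divides it; move -55/3 to the remainder.
  remainder 55/6*z - 55/3 ≠ 0; add k_4 = 55/6*z - 55/3 to the basis.

The other S-polynomials (S(h_2,k_3), S(h_1,k_4), S(h_2,k_4), S(k_3,k_4)) all reduce to 0 modulo the current basis, so we have a Gröbner basis.
Inter-reduce: drop elements whose leading term is divisible by another's, tail-reduce, and make monic.
Reduced Gröbner basis: {y, z - 2}.

The two bases agree; hence the ideals are identical.
The same test decides containment: I ⊆ J iff every generator of I reduces to 0 modulo a Gröbner basis of J.

Yes, the ideals are equal.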